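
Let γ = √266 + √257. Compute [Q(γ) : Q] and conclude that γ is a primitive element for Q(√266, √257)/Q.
[Q(γ) : Q] = 4 (equivalently, Q(γ) = Q(√266, √257))

Obviously Q(γ) ⊆ Q(√266, √257), and [Q(√266, √257):Q] = 4 (since 266, 257 are distinct squarefree integers > 1 with 68362 not a perfect square). To show equality we compute the minimal polynomial of γ. From γ = √266 + √257: γ^2 = 266 + 2√(68362) + 257 = 523 + 2√(68362), so γ^2 - 523 = 2√(68362); squaring, (γ^2 - 523)^2 = 4·68362, i.e. γ^4 - 1046γ^2 + 273529 - 273448 = 0, i.e. γ^4 - 1046γ^2 + 81 = 0. So γ is a root of x^4 - 1046x^2 + 81. This polynomial is irreducible over Q: it has no rational root (each ±√266 ± √257 is irrational), and any factorization into two quadratics over Q would force √(68362) ∈ Q (pairing opposite roots) or √266, √257 ∈ Q (other pairings), all impossible. Hence [Q(γ):Q] = 4 = [Q(√266, √257):Q], so Q(γ) = Q(√266, √257).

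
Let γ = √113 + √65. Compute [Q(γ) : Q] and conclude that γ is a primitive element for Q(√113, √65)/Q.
[Q(γ) : Q] = 4 (equivalently, Q(γ) = Q(√113, √65))

Obviously Q(γ) ⊆ Q(√113, √65), and [Q(√113, √65):Q] = 4 (since 113, 65 are distinct squarefree integers > 1 with 7345 not a perfect square). To show equality we compute the minimal polynomial of γ. From γ = √113 + √65: γ^2 = 113 + 2√(7345) + 65 = 178 + 2√(7345), so γ^2 - 178 = 2√(7345); squaring, (γ^2 - 178)^2 = 4·7345, i.e. γ^4 - 356γ^2 + 31684 - 29380 = 0, i.e. γ^4 - 356γ^2 + 2304 = 0. So γ is a root of x^4 - 356x^2 + 2304. This polynomial is irreducible over Q: it has no rational root (each ±√113 ± √65 is irrational), and any factorization into two quadratics over Q would force √(7345) ∈ Q (pairing opposite roots) or √113, √65 ∈ Q (other pairings), all impossible. Hence [Q(γ):Q] = 4 = [Q(√113, √65):Q], so Q(γ) = Q(√113, √65).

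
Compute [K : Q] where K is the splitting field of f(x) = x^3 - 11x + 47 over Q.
[K : Q] = 6

By the rational root test, any rational root of the monic integer polynomial f(x) = x^3 - 11x + 47 must be an integer dividing the constant term 47, i.e. one of ±{1, 47}. Evaluating: f(1) = 37, f(-1) = 57, f(47) = 103353, f(-47) = -103259; none is 0, so f has no rational root and is therefore irreducible over Q (a cubic with no linear factor over a field is irreducible). For an irreducible cubic, the Galois group is A_3 or S_3 according as the discriminant disc(f) = -4a^3 - 27b^2 = -4·(-11)^3 - 27·(47)^2 = -54319 is or is not a square in Q. Here disc(f) = -54319 is not a perfect square in Q, so the Galois group of f over Q is not contained in A_3 and must be all of S_3. The splitting field has degree |S_3| = 6 over Q, so [K : Q] = 6.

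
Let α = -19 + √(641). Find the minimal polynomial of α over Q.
m_α(x) = x^2 + 38x - 280

From α + 19 = √(641), squaring gives (α + 19)^2 = 641, i.e. α^2 + 38α + 361 = 641, so α^2 + 38α - 280 = 0. The discriminant of x^2 + 38x - 280 is (38)^2 - 4·(-280) = 1444 + 1120 = 2564, and 4·(641) is not a perfect square in Q since 641 is squarefree and ≠ 1. Hence x^2 + 38x - 280 is irreducible over Q and is the minimal polynomial of α.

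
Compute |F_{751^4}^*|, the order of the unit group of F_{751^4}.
|F_{751^4}^*| = 318097128000

F_{751^4} has 751^4 = 318097128001 elements; its multiplicative group consists of all nonzero elements, so |F_{751^4}^*| = 318097128001 - 1 = 318097128000. (It is cyclic since any finite subgroup of the multiplicative group of a field is cyclic.)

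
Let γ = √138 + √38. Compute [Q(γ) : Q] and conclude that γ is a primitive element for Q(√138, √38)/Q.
[Q(γ) : Q] = 4 (equivalently, Q(γ) = Q(√138, √38))

Obviously Q(γ) ⊆ Q(√138, √38), and [Q(√138, √38):Q] = 4 (since 138, 38 are distinct squarefree integers > 1 with 5244 not a perfect square). To show equality we compute the minimal polynomial of γ. From γ = √138 + √38: γ^2 = 138 + 2√(5244) + 38 = 176 + 2√(5244), so γ^2 - 176 = 2√(5244); squaring, (γ^2 - 176)^2 = 4·5244, i.e. γ^4 - 352γ^2 + 30976 - 20976 = 0, i.e. γ^4 - 352γ^2 + 10000 = 0. So γ is a root of x^4 - 352x^2 + 10000. This polynomial is irreducible over Q: it has no rational root (each ±√138 ± √38 is irrational), and any factorization into two quadratics over Q would force √(5244) ∈ Q (pairing opposite roots) or √138, √38 ∈ Q (other pairings), all impossible. Hence [Q(γ):Q] = 4 = [Q(√138, √38):Q], so Q(γ) = Q(√138, √38).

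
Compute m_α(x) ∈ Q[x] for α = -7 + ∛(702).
m_α(x) = x^3 + 21x^2 + 147x - 359

Set β = α + 7 = ∛(702), so β^3 = 702. Then (α + 7)^3 - 702 = 0, i.e. α is a root of g(x) = (x + 7)^3 - 702 = x^3 + 21x^2 + 147x - 359. Since g(x) = h(x + 7) where h(x) = x^3 - 702, and h is irreducible over Q (because 702 is not a perfect cube, so h has no rational root, and a monic cubic with no rational root is irreducible), g is also irreducible (irreducibility is preserved under the substitution x → x + 7). Hence m_α(x) = x^3 + 21x^2 + 147x - 359.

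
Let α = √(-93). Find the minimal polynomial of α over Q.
m_α(x) = x^2 + 93

α satisfies α^2 + 93 = 0, so x^2 + 93 annihilates α. Since d = -93 is squarefree and ≠ 1, it is not a perfect square in Q, so x^2 + 93 has no rational root and is therefore irreducible over Q (a degree-2 polynomial over a field is irreducible iff it has no root). Hence m_α(x) = x^2 + 93.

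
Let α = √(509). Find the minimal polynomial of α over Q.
m_α(x) = x^2 - 509

α satisfies α^2 - 509 = 0, so x^2 - 509 annihilates α. Since d = 509 is squarefree and ≠ 1, it is not a perfect square in Q, so x^2 - 509 has no rational root and is therefore irreducible over Q (a degree-2 polynomial over a field is irreducible iff it has no root). Hence m_α(x) = x^2 - 509.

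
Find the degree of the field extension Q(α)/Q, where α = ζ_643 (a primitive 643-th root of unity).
[Q(α):Q] = 642

The minimal polynomial of ζ_643 over Q is the 643-th cyclotomic polynomial Φ_643(x), which is irreducible over Q and has degree φ(643) = 642. Hence [Q(α):Q] = φ(643) = 642.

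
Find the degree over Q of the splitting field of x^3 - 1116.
[K : Q] = 6

The roots of x^3 - 1116 are ∛1116, ω∛1116, ω^2∛1116 where ω = e^(2πi/3) is a primitive cube root of unity, so K = Q(∛1116, ω). Now [Q(∛1116):Q] = 3 (since 1116 is not a perfect cube, x^3 - 1116 is irreducible) and [Q(ω):Q] = 2. Both 2 and 3 divide [K:Q], and [K:Q] ≤ 3·2 = 6, so [K:Q] = 6. (Equivalently: Q(∛1116) ⊂ R but ω ∉ R, so [K : Q(∛1116)] = 2.)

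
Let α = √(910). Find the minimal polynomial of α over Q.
m_α(x) = x^2 - 910

α satisfies α^2 - 910 = 0, so x^2 - 910 annihilates α. Since d = 910 is squarefree and ≠ 1, it is not a perfect square in Q, so x^2 - 910 has no rational root and is therefore irreducible over Q (a degree-2 polynomial over a field is irreducible iff it has no root). Hence m_α(x) = x^2 - 910.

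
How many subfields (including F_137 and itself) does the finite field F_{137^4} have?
F_{137^4} has 3 subfields

The subfields of F_{p^n} are exactly the fields F_{p^d} for d | n (each is the fixed field of the unique index-d subgroup of Gal(F_{p^n}/F_p) ≅ Z/nZ). The divisors of n = 4 are {1, 2, 4}, giving 3 subfields: F_{137^1}, F_{137^2}, F_{137^4}.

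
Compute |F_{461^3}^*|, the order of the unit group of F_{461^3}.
|F_{461^3}^*| = 97972180

F_{461^3} has 461^3 = 97972181 elements; its multiplicative group consists of all nonzero elements, so |F_{461^3}^*| = 97972181 - 1 = 97972180. (It is cyclic since any finite subgroup of the multiplicative group of a field is cyclic.)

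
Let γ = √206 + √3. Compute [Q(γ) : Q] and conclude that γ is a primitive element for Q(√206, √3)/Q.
[Q(γ) : Q] = 4 (equivalently, Q(γ) = Q(√206, √3))

Obviously Q(γ) ⊆ Q(√206, √3), and [Q(√206, √3):Q] = 4 (since 206, 3 are distinct squarefree integers > 1 with 618 not a perfect square). To show equality we compute the minimal polynomial of γ. From γ = √206 + √3: γ^2 = 206 + 2√(618) + 3 = 209 + 2√(618), so γ^2 - 209 = 2√(618); squaring, (γ^2 - 209)^2 = 4·618, i.e. γ^4 - 418γ^2 + 43681 - 2472 = 0, i.e. γ^4 - 418γ^2 + 41209 = 0. So γ is a root of x^4 - 418x^2 + 41209. This polynomial is irreducible over Q: it has no rational root (each ±√206 ± √3 is irrational), and any factorization into two quadratics over Q would force √(618) ∈ Q (pairing opposite roots) or √206, √3 ∈ Q (other pairings), all impossible. Hence [Q(γ):Q] = 4 = [Q(√206, √3):Q], so Q(γ) = Q(√206, √3).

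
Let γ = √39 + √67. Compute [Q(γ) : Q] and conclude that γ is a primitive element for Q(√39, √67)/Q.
[Q(γ) : Q] = 4 (equivalently, Q(γ) = Q(√39, √67))

Obviously Q(γ) ⊆ Q(√39, √67), and [Q(√39, √67):Q] = 4 (since 39, 67 are distinct squarefree integers > 1 with 2613 not a perfect square). To show equality we compute the minimal polynomial of γ. From γ = √39 + √67: γ^2 = 39 + 2√(2613) + 67 = 106 + 2√(2613), so γ^2 - 106 = 2√(2613); squaring, (γ^2 - 106)^2 = 4·2613, i.e. γ^4 - 212γ^2 + 11236 - 10452 = 0, i.e. γ^4 - 212γ^2 + 784 = 0. So γ is a root of x^4 - 212x^2 + 784. This polynomial is irreducible over Q: it has no rational root (each ±√39 ± √67 is irrational), and any factorization into two quadratics over Q would force √(2613) ∈ Q (pairing opposite roots) or √39, √67 ∈ Q (other pairings), all impossible. Hence [Q(γ):Q] = 4 = [Q(√39, √67):Q], so Q(γ) = Q(√39, √67).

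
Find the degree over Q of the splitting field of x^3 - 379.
[K : Q] = 6

The roots of x^3 - 379 are ∛379, ω∛379, ω^2∛379 where ω = e^(2πi/3) is a primitive cube root of unity, so K = Q(∛379, ω). Now [Q(∛379):Q] = 3 (since 379 is not a perfect cube, x^3 - 379 is irreducible) and [Q(ω):Q] = 2. Both 2 and 3 divide [K:Q], and [K:Q] ≤ 3·2 = 6, so [K:Q] = 6. (Equivalently: Q(∛379) ⊂ R but ω ∉ R, so [K : Q(∛379)] = 2.)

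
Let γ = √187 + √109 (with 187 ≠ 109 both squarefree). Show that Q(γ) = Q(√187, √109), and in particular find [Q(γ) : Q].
[Q(γ) : Q] = 4 (equivalently, Q(γ) = Q(√187, √109))

Obviously Q(γ) ⊆ Q(√187, √109), and [Q(√187, √109):Q] = 4 (since 187, 109 are distinct squarefree integers > 1 with 20383 not a perfect square). To show equality we compute the minimal polynomial of γ. From γ = √187 + √109: γ^2 = 187 + 2√(20383) + 109 = 296 + 2√(20383), so γ^2 - 296 = 2√(20383); squaring, (γ^2 - 296)^2 = 4·20383, i.e. γ^4 - 592γ^2 + 87616 - 81532 = 0, i.e. γ^4 - 592γ^2 + 6084 = 0. So γ is a root of x^4 - 592x^2 + 6084. This polynomial is irreducible over Q: it has no rational root (each ±√187 ± √109 is irrational), and any factorization into two quadratics over Q would force √(20383) ∈ Q (pairing opposite roots) or √187, √109 ∈ Q (other pairings), all impossible. Hence [Q(γ):Q] = 4 = [Q(√187, √109):Q], so Q(γ) = Q(√187, √109).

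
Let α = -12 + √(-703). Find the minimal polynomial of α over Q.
m_α(x) = x^2 + 24x + 847

From α + 12 = √(-703), squaring gives (α + 12)^2 = -703, i.e. α^2 + 24α + 144 = -703, so α^2 + 24α + 847 = 0. The discriminant of x^2 + 24x + 847 is (24)^2 - 4·(847) = 576 - 3388 = -2812, and 4·(-703) is not a perfect square in Q since -703 is squarefree and ≠ 1. Hence x^2 + 24x + 847 is irreducible over Q and is the minimal polynomial of α.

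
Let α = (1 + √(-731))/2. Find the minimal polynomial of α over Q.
m_α(x) = x^2 - x + 183

From 2α - 1 = √(-731), squaring gives (2α - 1)^2 = -731, i.e. 4α^2 - 4α + 1 = -731, so α^2 - α + (1 + 731)/4 = 0. Since -731 ≡ 1 (mod 4), (1 + 731)/4 = 183 ∈ Z. The polynomial x^2 - x + 183 has discriminant 1 - 4·(183) = -731, which is not a perfect square in Q (d = -731 is squarefree and ≠ 1), so x^2 - x + 183 is irreducible over Q. It is the minimal polynomial of α.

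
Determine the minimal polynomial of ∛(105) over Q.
m_α(x) = x^3 - 105

α satisfies α^3 = 105, so x^3 - 105 annihilates α. By the rational root test, a rational root p/q (in lowest terms) of x^3 - 105 would satisfy p^3 = 105 q^3, forcing q = 1 and p^3 = 105; but 105 is not a perfect cube, contradiction. A monic cubic over Q with no rational root is irreducible (any nontrivial factorization would include a linear factor). Hence x^3 - 105 is the minimal polynomial of α, and in particular [Q(α):Q] = 3.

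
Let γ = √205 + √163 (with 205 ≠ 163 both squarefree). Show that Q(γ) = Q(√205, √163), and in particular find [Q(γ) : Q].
[Q(γ) : Q] = 4 (equivalently, Q(γ) = Q(√205, √163))

Obviously Q(γ) ⊆ Q(√205, √163), and [Q(√205, √163):Q] = 4 (since 205, 163 are distinct squarefree integers > 1 with 33415 not a perfect square). To show equality we compute the minimal polynomial of γ. From γ = √205 + √163: γ^2 = 205 + 2√(33415) + 163 = 368 + 2√(33415), so γ^2 - 368 = 2√(33415); squaring, (γ^2 - 368)^2 = 4·33415, i.e. γ^4 - 736γ^2 + 135424 - 133660 = 0, i.e. γ^4 - 736γ^2 + 1764 = 0. So γ is a root of x^4 - 736x^2 + 1764. This polynomial is irreducible over Q: it has no rational root (each ±√205 ± √163 is irrational), and any factorization into two quadratics over Q would force √(33415) ∈ Q (pairing opposite roots) or √205, √163 ∈ Q (other pairings), all impossible. Hence [Q(γ):Q] = 4 = [Q(√205, √163):Q], so Q(γ) = Q(√205, √163).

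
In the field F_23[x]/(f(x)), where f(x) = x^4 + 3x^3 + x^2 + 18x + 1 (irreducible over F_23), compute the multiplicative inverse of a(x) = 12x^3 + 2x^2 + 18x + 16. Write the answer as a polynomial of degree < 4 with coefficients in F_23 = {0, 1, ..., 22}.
a(x)^(-1) ≡ 15x^3 + 16x^2 + 5x + 15 (mod f(x))

Since f is irreducible over F_23, F_23[x]/(f) is a field and a(x) ≠ 0 has an inverse. Apply the extended Euclidean algorithm to f(x) and a(x) in F_23[x]: f(x) = (2x + 21)·a(x) + (15x^2 + 22x + 10);  a(x) = (10x + 10)·(15x^2 + 22x + 10) + (20x + 8);  (15x^2 + 22x + 10) = (18x + 10)·(20x + 8) + (22). The last nonzero remainder is the constant 22 = gcd(f, a) in F_23. Back-substituting through the division chain expresses 22 = s(x)·a(x) + t(x)·f(x) with s(x) ≡ 8x^3 + 7x^2 + 18x + 8 (mod f), so (8x^3 + 7x^2 + 18x + 8)·a(x) ≡ 22 (mod f). Multiplying by 22^(-1) ≡ 22 in F_23 gives a(x)^(-1) ≡ 22·(8x^3 + 7x^2 + 18x + 8) ≡ 15x^3 + 16x^2 + 5x + 15 (mod f). Check: (12x^3 + 2x^2 + 18x + 16)·(15x^3 + 16x^2 + 5x + 15) = 19x^6 + 15x^5 + 17x^4 + 5x^3 + 8x^2 + 5x + 10 ≡ 1 (mod x^4 + 3x^3 + x^2 + 18x + 1).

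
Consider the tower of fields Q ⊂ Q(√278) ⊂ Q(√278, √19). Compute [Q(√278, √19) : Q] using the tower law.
[Q(√278, √19) : Q] = 4

[Q(√278):Q] = 2 (min poly x^2 - 278, irreducible since 278 is squarefree > 1). For the top step, suppose √19 ∈ Q(√278), say √19 = c + d√278 with c, d ∈ Q. Squaring: 19 = c^2 + 278d^2 + 2cd√278. Since √278 ∉ Q this forces 2cd = 0. If d = 0 then √19 = c ∈ Q, contradicting 19 squarefree > 1. If c = 0 then 19 = 278d^2, so 278·19 = (278d)^2 is a perfect square in Q — but 278·19 = 5282 is not a perfect square (since 278 and 19 are distinct squarefree integers). Contradiction. Hence √19 ∉ Q(√278), so x^2 - 19 stays irreducible over Q(√278) and [Q(√278, √19) : Q(√278)] = 2. By the tower law, [Q(√278, √19) : Q] = 2 · 2 = 4.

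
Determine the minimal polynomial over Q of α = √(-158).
m_α(x) = x^2 + 158

α satisfies α^2 + 158 = 0, so x^2 + 158 annihilates α. Since d = -158 is squarefree and ≠ 1, it is not a perfect square in Q, so x^2 + 158 has no rational root and is therefore irreducible over Q (a degree-2 polynomial over a field is irreducible iff it has no root). Hence m_α(x) = x^2 + 158.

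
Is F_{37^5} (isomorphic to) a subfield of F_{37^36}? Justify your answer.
No: F_{37^5} is not a subfield of F_{37^36}

F_{p^m} embeds in F_{p^n} iff m | n. Here 5 ∤ 36 (since 36 = 7·5 + 1 with remainder 1 ≠ 0), so F_{37^5} is not a subfield of F_{37^36}. Equivalently: if it were, the tower law would give 5 = [F_{37^5}:F_37] dividing [F_{37^36}:F_37] = 36, contradiction.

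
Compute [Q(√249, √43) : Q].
[Q(√249, √43) : Q] = 4

[Q(√249):Q] = 2 (min poly x^2 - 249, irreducible since 249 is squarefree > 1). For the top step, suppose √43 ∈ Q(√249), say √43 = c + d√249 with c, d ∈ Q. Squaring: 43 = c^2 + 249d^2 + 2cd√249. Since √249 ∉ Q this forces 2cd = 0. If d = 0 then √43 = c ∈ Q, contradicting 43 squarefree > 1. If c = 0 then 43 = 249d^2, so 249·43 = (249d)^2 is a perfect square in Q — but 249·43 = 10707 is not a perfect square (since 249 and 43 are distinct squarefree integers). Contradiction. Hence √43 ∉ Q(√249), so x^2 - 43 stays irreducible over Q(√249) and [Q(√249, √43) : Q(√249)] = 2. By the tower law, [Q(√249, √43) : Q] = 2 · 2 = 4.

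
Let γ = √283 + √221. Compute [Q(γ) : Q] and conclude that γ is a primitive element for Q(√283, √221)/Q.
[Q(γ) : Q] = 4 (equivalently, Q(γ) = Q(√283, √221))

Obviously Q(γ) ⊆ Q(√283, √221), and [Q(√283, √221):Q] = 4 (since 283, 221 are distinct squarefree integers > 1 with 62543 not a perfect square). To show equality we compute the minimal polynomial of γ. From γ = √283 + √221: γ^2 = 283 + 2√(62543) + 221 = 504 + 2√(62543), so γ^2 - 504 = 2√(62543); squaring, (γ^2 - 504)^2 = 4·62543, i.e. γ^4 - 1008γ^2 + 254016 - 250172 = 0, i.e. γ^4 - 1008γ^2 + 3844 = 0. So γ is a root of x^4 - 1008x^2 + 3844. This polynomial is irreducible over Q: it has no rational root (each ±√283 ± √221 is irrational), and any factorization into two quadratics over Q would force √(62543) ∈ Q (pairing opposite roots) or √283, √221 ∈ Q (other pairings), all impossible. Hence [Q(γ):Q] = 4 = [Q(√283, √221):Q], so Q(γ) = Q(√283, √221).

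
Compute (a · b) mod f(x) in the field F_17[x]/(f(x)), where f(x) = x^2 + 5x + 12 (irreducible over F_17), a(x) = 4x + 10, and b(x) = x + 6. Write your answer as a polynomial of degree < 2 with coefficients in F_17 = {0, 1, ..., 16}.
a · b ≡ 14x + 12 (mod f(x))

Multiply in F_17[x]: a(x)·b(x) = (4x + 10)·(x + 6) = 4x^2 + 9. This has degree ≥ 2, so divide by f(x) over F_17: 4x^2 + 9 = (4)·(x^2 + 5x + 12) + (14x + 12). Hence a·b ≡ 14x + 12 (mod f). (F_17[x]/(f) is a field with 17^2 = 289 elements since f is irreducible of degree 2.)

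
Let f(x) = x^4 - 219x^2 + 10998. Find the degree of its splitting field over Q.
[K : Q] = 4

Solving the quadratic in x^2: x^2 = (219 ± √(219^2 - 4·10998))/2 = (219 ± √3969)/2 = (219 ± 63)/2, giving x^2 = 78 or x^2 = 141. So f(x) = (x^2 - 78)(x^2 - 141) and the roots of f are ±√78, ±√141. Hence the splitting field is K = Q(√78, √141). Since 78 and 141 are distinct squarefree integers > 1, their product 10998 is not a perfect square, so √141 ∉ Q(√78). By the tower law [K:Q] = [Q(√78,√141):Q(√78)] · [Q(√78):Q] = 2 · 2 = 4.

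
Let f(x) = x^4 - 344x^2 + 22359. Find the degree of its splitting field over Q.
[K : Q] = 4

Solving the quadratic in x^2: x^2 = (344 ± √(344^2 - 4·22359))/2 = (344 ± √28900)/2 = (344 ± 170)/2, giving x^2 = 87 or x^2 = 257. So f(x) = (x^2 - 87)(x^2 - 257) and the roots of f are ±√87, ±√257. Hence the splitting field is K = Q(√87, √257). Since 87 and 257 are distinct squarefree integers > 1, their product 22359 is not a perfect square, so √257 ∉ Q(√87). By the tower law [K:Q] = [Q(√87,√257):Q(√87)] · [Q(√87):Q] = 2 · 2 = 4.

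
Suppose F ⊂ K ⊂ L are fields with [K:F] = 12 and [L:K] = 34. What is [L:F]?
[L:F] = 408

The tower law says that for any tower of field extensions F ⊂ K ⊂ L with finite degrees, [L:F] = [L:K] · [K:F]. Here this gives [L:F] = 34 · 12 = 408.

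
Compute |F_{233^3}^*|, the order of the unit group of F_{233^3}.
|F_{233^3}^*| = 12649336

F_{233^3} has 233^3 = 12649337 elements; its multiplicative group consists of all nonzero elements, so |F_{233^3}^*| = 12649337 - 1 = 12649336. (It is cyclic since any finite subgroup of the multiplicative group of a field is cyclic.)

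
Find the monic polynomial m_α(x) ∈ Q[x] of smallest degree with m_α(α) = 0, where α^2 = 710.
m_α(x) = x^2 - 710

α satisfies α^2 - 710 = 0, so x^2 - 710 annihilates α. Since d = 710 is squarefree and ≠ 1, it is not a perfect square in Q, so x^2 - 710 has no rational root and is therefore irreducible over Q (a degree-2 polynomial over a field is irreducible iff it has no root). Hence m_α(x) = x^2 - 710.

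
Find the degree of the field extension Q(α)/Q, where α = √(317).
[Q(α):Q] = 2

[Q(α):Q] equals the degree of the minimal polynomial of α. Here α^2 = 317 and x^2 - 317 is irreducible (d = 317 is squarefree, ≠ 1, hence not a square), so deg(m_α) = 2. Thus [Q(α):Q] = 2.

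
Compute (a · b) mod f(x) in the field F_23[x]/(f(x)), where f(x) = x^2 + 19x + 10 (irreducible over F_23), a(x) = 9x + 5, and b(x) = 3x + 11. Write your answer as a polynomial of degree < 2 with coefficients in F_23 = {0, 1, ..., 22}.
a · b ≡ 15x + 15 (mod f(x))

Multiply in F_23[x]: a(x)·b(x) = (9x + 5)·(3x + 11) = 4x^2 + 22x + 9. This has degree ≥ 2, so divide by f(x) over F_23: 4x^2 + 22x + 9 = (4)·(x^2 + 19x + 10) + (15x + 15). Hence a·b ≡ 15x + 15 (mod f). (F_23[x]/(f) is a field with 23^2 = 529 elements since f is irreducible of degree 2.)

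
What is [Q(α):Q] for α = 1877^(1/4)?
[Q(α):Q] = 4

α is a root of x^4 - 1877. By Eisenstein's criterion at the prime p = 1877 (which divides the constant term 1877 but p^2 = 3523129 does not, since 1877 is squarefree), x^4 - 1877 is irreducible over Q. Hence [Q(α):Q] = 4.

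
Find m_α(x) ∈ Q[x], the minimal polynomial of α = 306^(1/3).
m_α(x) = x^3 - 306

α satisfies α^3 = 306, so x^3 - 306 annihilates α. By the rational root test, a rational root p/q (in lowest terms) of x^3 - 306 would satisfy p^3 = 306 q^3, forcing q = 1 and p^3 = 306; but 306 is not a perfect cube, contradiction. A monic cubic over Q with no rational root is irreducible (any nontrivial factorization would include a linear factor). Hence x^3 - 306 is the minimal polynomial of α, and in particular [Q(α):Q] = 3.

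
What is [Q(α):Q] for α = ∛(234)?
[Q(α):Q] = 3

The minimal polynomial of α is x^3 - 234, irreducible over Q since 234 is not a perfect cube (so x^3 - 234 has no rational root). Hence [Q(α):Q] = deg(m_α) = 3.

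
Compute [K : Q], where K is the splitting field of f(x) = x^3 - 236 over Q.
[K : Q] = 6

The roots of x^3 - 236 are ∛236, ω∛236, ω^2∛236 where ω = e^(2πi/3) is a primitive cube root of unity, so K = Q(∛236, ω). Now [Q(∛236):Q] = 3 (since 236 is not a perfect cube, x^3 - 236 is irreducible) and [Q(ω):Q] = 2. Both 2 and 3 divide [K:Q], and [K:Q] ≤ 3·2 = 6, so [K:Q] = 6. (Equivalently: Q(∛236) ⊂ R but ω ∉ R, so [K : Q(∛236)] = 2.)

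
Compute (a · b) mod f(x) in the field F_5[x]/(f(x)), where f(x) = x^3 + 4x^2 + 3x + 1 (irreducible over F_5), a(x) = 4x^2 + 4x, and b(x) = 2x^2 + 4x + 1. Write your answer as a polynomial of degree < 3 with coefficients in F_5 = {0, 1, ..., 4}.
a · b ≡ 3x^2 + 3 (mod f(x))

Multiply in F_5[x]: a(x)·b(x) = (4x^2 + 4x)·(2x^2 + 4x + 1) = 3x^4 + 4x^3 + 4x. This has degree ≥ 3, so divide by f(x) over F_5: 3x^4 + 4x^3 + 4x = (3x + 2)·(x^3 + 4x^2 + 3x + 1) + (3x^2 + 3). Hence a·b ≡ 3x^2 + 3 (mod f). (F_5[x]/(f) is a field with 5^3 = 125 elements since f is irreducible of degree 3.)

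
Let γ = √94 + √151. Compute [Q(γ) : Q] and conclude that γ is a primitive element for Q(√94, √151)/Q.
[Q(γ) : Q] = 4 (equivalently, Q(γ) = Q(√94, √151))

Obviously Q(γ) ⊆ Q(√94, √151), and [Q(√94, √151):Q] = 4 (since 94, 151 are distinct squarefree integers > 1 with 14194 not a perfect square). To show equality we compute the minimal polynomial of γ. From γ = √94 + √151: γ^2 = 94 + 2√(14194) + 151 = 245 + 2√(14194), so γ^2 - 245 = 2√(14194); squaring, (γ^2 - 245)^2 = 4·14194, i.e. γ^4 - 490γ^2 + 60025 - 56776 = 0, i.e. γ^4 - 490γ^2 + 3249 = 0. So γ is a root of x^4 - 490x^2 + 3249. This polynomial is irreducible over Q: it has no rational root (each ±√94 ± √151 is irrational), and any factorization into two quadratics over Q would force √(14194) ∈ Q (pairing opposite roots) or √94, √151 ∈ Q (other pairings), all impossible. Hence [Q(γ):Q] = 4 = [Q(√94, √151):Q], so Q(γ) = Q(√94, √151).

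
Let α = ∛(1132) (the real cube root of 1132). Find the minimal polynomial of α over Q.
m_α(x) = x^3 - 1132

α satisfies α^3 = 1132, so x^3 - 1132 annihilates α. By the rational root test, a rational root p/q (in lowest terms) of x^3 - 1132 would satisfy p^3 = 1132 q^3, forcing q = 1 and p^3 = 1132; but 1132 is not a perfect cube, contradiction. A monic cubic over Q with no rational root is irreducible (any nontrivial factorization would include a linear factor). Hence x^3 - 1132 is the minimal polynomial of α, and in particular [Q(α):Q] = 3.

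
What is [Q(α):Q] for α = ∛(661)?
[Q(α):Q] = 3

The minimal polynomial of α is x^3 - 661, irreducible over Q since 661 is not a perfect cube (so x^3 - 661 has no rational root). Hence [Q(α):Q] = deg(m_α) = 3.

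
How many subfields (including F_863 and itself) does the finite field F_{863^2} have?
F_{863^2} has 2 subfields

The subfields of F_{p^n} are exactly the fields F_{p^d} for d | n (each is the fixed field of the unique index-d subgroup of Gal(F_{p^n}/F_p) ≅ Z/nZ). The divisors of n = 2 are {1, 2}, giving 2 subfields: F_{863^1}, F_{863^2}.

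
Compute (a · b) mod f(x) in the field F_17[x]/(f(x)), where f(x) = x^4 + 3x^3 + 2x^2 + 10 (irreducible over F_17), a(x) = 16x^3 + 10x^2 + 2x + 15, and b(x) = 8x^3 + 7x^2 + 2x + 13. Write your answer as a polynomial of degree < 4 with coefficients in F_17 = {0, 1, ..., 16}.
a · b ≡ 10x^3 + 4x^2 + 4x + 14 (mod f(x))

Multiply in F_17[x]: a(x)·b(x) = (16x^3 + 10x^2 + 2x + 15)·(8x^3 + 7x^2 + 2x + 13) = 9x^6 + 5x^5 + 16x^4 + 5x^3 + x^2 + 5x + 8. This has degree ≥ 4, so divide by f(x) over F_17: 9x^6 + 5x^5 + 16x^4 + 5x^3 + x^2 + 5x + 8 = (9x^2 + 12x + 13)·(x^4 + 3x^3 + 2x^2 + 10) + (10x^3 + 4x^2 + 4x + 14). Hence a·b ≡ 10x^3 + 4x^2 + 4x + 14 (mod f). (F_17[x]/(f) is a field with 17^4 = 83521 elements since f is irreducible of degree 4.)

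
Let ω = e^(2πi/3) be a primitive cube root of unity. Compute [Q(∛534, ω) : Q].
[Q(∛534, ω) : Q] = 6

[Q(∛534):Q] = 3 (min poly x^3 - 534, irreducible since 534 is not a perfect cube). [Q(ω):Q] = 2 (min poly x^2 + x + 1). Since Q(∛534) ⊂ R and ω ∉ R, we have ω ∉ Q(∛534), so x^2 + x + 1 remains irreducible over Q(∛534) and [Q(∛534, ω) : Q(∛534)] = 2. By the tower law, [Q(∛534, ω) : Q] = 3 · 2 = 6. (In fact Q(∛534, ω) is the splitting field of x^3 - 534 over Q.)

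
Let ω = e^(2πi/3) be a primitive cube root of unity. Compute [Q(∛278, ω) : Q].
[Q(∛278, ω) : Q] = 6

[Q(∛278):Q] = 3 (min poly x^3 - 278, irreducible since 278 is not a perfect cube). [Q(ω):Q] = 2 (min poly x^2 + x + 1). Since Q(∛278) ⊂ R and ω ∉ R, we have ω ∉ Q(∛278), so x^2 + x + 1 remains irreducible over Q(∛278) and [Q(∛278, ω) : Q(∛278)] = 2. By the tower law, [Q(∛278, ω) : Q] = 3 · 2 = 6. (In fact Q(∛278, ω) is the splitting field of x^3 - 278 over Q.)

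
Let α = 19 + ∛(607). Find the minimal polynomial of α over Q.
m_α(x) = x^3 - 57x^2 + 1083x - 7466

Set β = α - 19 = ∛(607), so β^3 = 607. Then (α - 19)^3 - 607 = 0, i.e. α is a root of g(x) = (x - 19)^3 - 607 = x^3 - 57x^2 + 1083x - 7466. Since g(x) = h(x - 19) where h(x) = x^3 - 607, and h is irreducible over Q (because 607 is not a perfect cube, so h has no rational root, and a monic cubic with no rational root is irreducible), g is also irreducible (irreducibility is preserved under the substitution x → x - 19). Hence m_α(x) = x^3 - 57x^2 + 1083x - 7466.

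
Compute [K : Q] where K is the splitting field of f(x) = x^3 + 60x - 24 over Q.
[K : Q] = 6

By the rational root test, any rational root of the monic integer polynomial f(x) = x^3 + 60x - 24 must be an integer dividing the constant term -24, i.e. one of ±{1, 2, 3, 4, 6, 8, 12, 24}. Evaluating: f(1) = 37, f(-1) = -85, f(2) = 104, f(-2) = -152, f(3) = 183, f(-3) = -231, f(4) = 280, f(-4) = -328, f(6) = 552, f(-6) = -600, f(8) = 968, f(-8) = -1016, f(12) = 2424, f(-12) = -2472, f(24) = 15240, f(-24) = -15288; none is 0, so f has no rational root and is therefore irreducible over Q (a cubic with no linear factor over a field is irreducible). For an irreducible cubic, the Galois group is A_3 or S_3 according as the discriminant disc(f) = -4a^3 - 27b^2 = -4·(60)^3 - 27·(-24)^2 = -879552 is or is not a square in Q. Here disc(f) = -879552 is not a perfect square in Q, so the Galois group of f over Q is not contained in A_3 and must be all of S_3. The splitting field has degree |S_3| = 6 over Q, so [K : Q] = 6.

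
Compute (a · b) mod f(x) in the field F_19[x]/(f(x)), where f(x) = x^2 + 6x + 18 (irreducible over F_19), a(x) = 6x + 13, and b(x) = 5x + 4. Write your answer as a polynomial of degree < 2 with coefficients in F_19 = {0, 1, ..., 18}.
a · b ≡ 4x + 6 (mod f(x))

Multiply in F_19[x]: a(x)·b(x) = (6x + 13)·(5x + 4) = 11x^2 + 13x + 14. This has degree ≥ 2, so divide by f(x) over F_19: 11x^2 + 13x + 14 = (11)·(x^2 + 6x + 18) + (4x + 6). Hence a·b ≡ 4x + 6 (mod f). (F_19[x]/(f) is a field with 19^2 = 361 elements since f is irreducible of degree 2.)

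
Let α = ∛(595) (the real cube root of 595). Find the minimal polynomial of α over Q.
m_α(x) = x^3 - 595

α satisfies α^3 = 595, so x^3 - 595 annihilates α. By the rational root test, a rational root p/q (in lowest terms) of x^3 - 595 would satisfy p^3 = 595 q^3, forcing q = 1 and p^3 = 595; but 595 is not a perfect cube, contradiction. A monic cubic over Q with no rational root is irreducible (any nontrivial factorization would include a linear factor). Hence x^3 - 595 is the minimal polynomial of α, and in particular [Q(α):Q] = 3.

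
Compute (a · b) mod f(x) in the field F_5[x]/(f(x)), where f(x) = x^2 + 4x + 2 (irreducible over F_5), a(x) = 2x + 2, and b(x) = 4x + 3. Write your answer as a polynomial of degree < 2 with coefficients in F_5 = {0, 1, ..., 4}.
a · b ≡ 2x (mod f(x))

Multiply in F_5[x]: a(x)·b(x) = (2x + 2)·(4x + 3) = 3x^2 + 4x + 1. This has degree ≥ 2, so divide by f(x) over F_5: 3x^2 + 4x + 1 = (3)·(x^2 + 4x + 2) + (2x). Hence a·b ≡ 2x (mod f). (F_5[x]/(f) is a field with 5^2 = 25 elements since f is irreducible of degree 2.)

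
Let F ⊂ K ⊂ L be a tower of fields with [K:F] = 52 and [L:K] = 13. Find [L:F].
[L:F] = 676

The tower law says that for any tower of field extensions F ⊂ K ⊂ L with finite degrees, [L:F] = [L:K] · [K:F]. Here this gives [L:F] = 13 · 52 = 676.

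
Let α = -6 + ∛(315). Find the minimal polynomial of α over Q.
m_α(x) = x^3 + 18x^2 + 108x - 99

Set β = α + 6 = ∛(315), so β^3 = 315. Then (α + 6)^3 - 315 = 0, i.e. α is a root of g(x) = (x + 6)^3 - 315 = x^3 + 18x^2 + 108x - 99. Since g(x) = h(x + 6) where h(x) = x^3 - 315, and h is irreducible over Q (because 315 is not a perfect cube, so h has no rational root, and a monic cubic with no rational root is irreducible), g is also irreducible (irreducibility is preserved under the substitution x → x + 6). Hence m_α(x) = x^3 + 18x^2 + 108x - 99.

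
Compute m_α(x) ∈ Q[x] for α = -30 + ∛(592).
m_α(x) = x^3 + 90x^2 + 2700x + 26408

Set β = α + 30 = ∛(592), so β^3 = 592. Then (α + 30)^3 - 592 = 0, i.e. α is a root of g(x) = (x + 30)^3 - 592 = x^3 + 90x^2 + 2700x + 26408. Since g(x) = h(x + 30) where h(x) = x^3 - 592, and h is irreducible over Q (because 592 is not a perfect cube, so h has no rational root, and a monic cubic with no rational root is irreducible), g is also irreducible (irreducibility is preserved under the substitution x → x + 30). Hence m_α(x) = x^3 + 90x^2 + 2700x + 26408.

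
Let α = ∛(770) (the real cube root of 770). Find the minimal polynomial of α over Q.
m_α(x) = x^3 - 770

α satisfies α^3 = 770, so x^3 - 770 annihilates α. By the rational root test, a rational root p/q (in lowest terms) of x^3 - 770 would satisfy p^3 = 770 q^3, forcing q = 1 and p^3 = 770; but 770 is not a perfect cube, contradiction. A monic cubic over Q with no rational root is irreducible (any nontrivial factorization would include a linear factor). Hence x^3 - 770 is the minimal polynomial of α, and in particular [Q(α):Q] = 3.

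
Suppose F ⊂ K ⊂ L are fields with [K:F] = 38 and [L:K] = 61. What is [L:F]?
[L:F] = 2318

The tower law says that for any tower of field extensions F ⊂ K ⊂ L with finite degrees, [L:F] = [L:K] · [K:F]. Here this gives [L:F] = 61 · 38 = 2318.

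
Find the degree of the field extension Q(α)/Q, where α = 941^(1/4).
[Q(α):Q] = 4

α is a root of x^4 - 941. By Eisenstein's criterion at the prime p = 941 (which divides the constant term 941 but p^2 = 885481 does not, since 941 is squarefree), x^4 - 941 is irreducible over Q. Hence [Q(α):Q] = 4.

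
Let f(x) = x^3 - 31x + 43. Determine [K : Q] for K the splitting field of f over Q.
[K : Q] = 6

By the rational root test, any rational root of the monic integer polynomial f(x) = x^3 - 31x + 43 must be an integer dividing the constant term 43, i.e. one of ±{1, 43}. Evaluating: f(1) = 13, f(-1) = 73, f(43) = 78217, f(-43) = -78131; none is 0, so f has no rational root and is therefore irreducible over Q (a cubic with no linear factor over a field is irreducible). For an irreducible cubic, the Galois group is A_3 or S_3 according as the discriminant disc(f) = -4a^3 - 27b^2 = -4·(-31)^3 - 27·(43)^2 = 69241 is or is not a square in Q. Here disc(f) = 69241 is not a perfect square in Q, so the Galois group of f over Q is not contained in A_3 and must be all of S_3. The splitting field has degree |S_3| = 6 over Q, so [K : Q] = 6.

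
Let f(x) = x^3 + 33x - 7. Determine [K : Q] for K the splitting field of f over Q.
[K : Q] = 6

By the rational root test, any rational root of the monic integer polynomial f(x) = x^3 + 33x - 7 must be an integer dividing the constant term -7, i.e. one of ±{1, 7}. Evaluating: f(1) = 27, f(-1) = -41, f(7) = 567, f(-7) = -581; none is 0, so f has no rational root and is therefore irreducible over Q (a cubic with no linear factor over a field is irreducible). For an irreducible cubic, the Galois group is A_3 or S_3 according as the discriminant disc(f) = -4a^3 - 27b^2 = -4·(33)^3 - 27·(-7)^2 = -145071 is or is not a square in Q. Here disc(f) = -145071 is not a perfect square in Q, so the Galois group of f over Q is not contained in A_3 and must be all of S_3. The splitting field has degree |S_3| = 6 over Q, so [K : Q] = 6.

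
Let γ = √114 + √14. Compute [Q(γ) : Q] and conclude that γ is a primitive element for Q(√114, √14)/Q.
[Q(γ) : Q] = 4 (equivalently, Q(γ) = Q(√114, √14))

Obviously Q(γ) ⊆ Q(√114, √14), and [Q(√114, √14):Q] = 4 (since 114, 14 are distinct squarefree integers > 1 with 1596 not a perfect square). To show equality we compute the minimal polynomial of γ. From γ = √114 + √14: γ^2 = 114 + 2√(1596) + 14 = 128 + 2√(1596), so γ^2 - 128 = 2√(1596); squaring, (γ^2 - 128)^2 = 4·1596, i.e. γ^4 - 256γ^2 + 16384 - 6384 = 0, i.e. γ^4 - 256γ^2 + 10000 = 0. So γ is a root of x^4 - 256x^2 + 10000. This polynomial is irreducible over Q: it has no rational root (each ±√114 ± √14 is irrational), and any factorization into two quadratics over Q would force √(1596) ∈ Q (pairing opposite roots) or √114, √14 ∈ Q (other pairings), all impossible. Hence [Q(γ):Q] = 4 = [Q(√114, √14):Q], so Q(γ) = Q(√114, √14).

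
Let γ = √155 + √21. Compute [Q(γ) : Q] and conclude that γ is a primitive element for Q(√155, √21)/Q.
[Q(γ) : Q] = 4 (equivalently, Q(γ) = Q(√155, √21))

Obviously Q(γ) ⊆ Q(√155, √21), and [Q(√155, √21):Q] = 4 (since 155, 21 are distinct squarefree integers > 1 with 3255 not a perfect square). To show equality we compute the minimal polynomial of γ. From γ = √155 + √21: γ^2 = 155 + 2√(3255) + 21 = 176 + 2√(3255), so γ^2 - 176 = 2√(3255); squaring, (γ^2 - 176)^2 = 4·3255, i.e. γ^4 - 352γ^2 + 30976 - 13020 = 0, i.e. γ^4 - 352γ^2 + 17956 = 0. So γ is a root of x^4 - 352x^2 + 17956. This polynomial is irreducible over Q: it has no rational root (each ±√155 ± √21 is irrational), and any factorization into two quadratics over Q would force √(3255) ∈ Q (pairing opposite roots) or √155, √21 ∈ Q (other pairings), all impossible. Hence [Q(γ):Q] = 4 = [Q(√155, √21):Q], so Q(γ) = Q(√155, √21).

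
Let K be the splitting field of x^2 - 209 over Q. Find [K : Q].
[K : Q] = 2

f(x) = x^2 - 209 factors as (x - √209)(x + √209). The splitting field is K = Q(√209). Since 209 is squarefree and > 1, it is not a perfect square, so x^2 - 209 is irreducible over Q and [Q(√209) : Q] = 2. Hence [K : Q] = 2.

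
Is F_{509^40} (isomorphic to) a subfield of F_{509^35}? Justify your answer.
No: F_{509^40} is not a subfield of F_{509^35}

F_{p^m} embeds in F_{p^n} iff m | n. Here 40 ∤ 35 (since 35 = 0·40 + 35 with remainder 35 ≠ 0), so F_{509^40} is not a subfield of F_{509^35}. Equivalently: if it were, the tower law would give 40 = [F_{509^40}:F_509] dividing [F_{509^35}:F_509] = 35, contradiction.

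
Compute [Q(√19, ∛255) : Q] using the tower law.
[Q(√19, ∛255) : Q] = 6

Let L = Q(√19, ∛255). Since Q(√19) ⊂ L and [Q(√19):Q] = 2, the tower law gives 2 | [L:Q]. Likewise Q(∛255) ⊂ L with [Q(∛255):Q] = 3 (because 255 is not a perfect cube), so 3 | [L:Q]. As gcd(2,3) = 1, [L:Q] is divisible by 6. Conversely L is generated over Q by √19 and ∛255, so [L:Q] ≤ 2·3 = 6. Therefore [Q(√19, ∛255) : Q] = 6.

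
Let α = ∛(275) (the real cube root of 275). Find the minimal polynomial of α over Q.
m_α(x) = x^3 - 275

α satisfies α^3 = 275, so x^3 - 275 annihilates α. By the rational root test, a rational root p/q (in lowest terms) of x^3 - 275 would satisfy p^3 = 275 q^3, forcing q = 1 and p^3 = 275; but 275 is not a perfect cube, contradiction. A monic cubic over Q with no rational root is irreducible (any nontrivial factorization would include a linear factor). Hence x^3 - 275 is the minimal polynomial of α, and in particular [Q(α):Q] = 3.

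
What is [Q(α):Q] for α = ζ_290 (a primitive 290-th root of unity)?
[Q(α):Q] = 112

The minimal polynomial of ζ_290 over Q is the 290-th cyclotomic polynomial Φ_290(x), which is irreducible over Q and has degree φ(290) = 112. Hence [Q(α):Q] = φ(290) = 112.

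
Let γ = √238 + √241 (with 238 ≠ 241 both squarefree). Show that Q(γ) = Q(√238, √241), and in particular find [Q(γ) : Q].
[Q(γ) : Q] = 4 (equivalently, Q(γ) = Q(√238, √241))

Obviously Q(γ) ⊆ Q(√238, √241), and [Q(√238, √241):Q] = 4 (since 238, 241 are distinct squarefree integers > 1 with 57358 not a perfect square). To show equality we compute the minimal polynomial of γ. From γ = √238 + √241: γ^2 = 238 + 2√(57358) + 241 = 479 + 2√(57358), so γ^2 - 479 = 2√(57358); squaring, (γ^2 - 479)^2 = 4·57358, i.e. γ^4 - 958γ^2 + 229441 - 229432 = 0, i.e. γ^4 - 958γ^2 + 9 = 0. So γ is a root of x^4 - 958x^2 + 9. This polynomial is irreducible over Q: it has no rational root (each ±√238 ± √241 is irrational), and any factorization into two quadratics over Q would force √(57358) ∈ Q (pairing opposite roots) or √238, √241 ∈ Q (other pairings), all impossible. Hence [Q(γ):Q] = 4 = [Q(√238, √241):Q], so Q(γ) = Q(√238, √241).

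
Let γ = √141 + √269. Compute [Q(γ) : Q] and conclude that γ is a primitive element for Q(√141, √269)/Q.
[Q(γ) : Q] = 4 (equivalently, Q(γ) = Q(√141, √269))

Obviously Q(γ) ⊆ Q(√141, √269), and [Q(√141, √269):Q] = 4 (since 141, 269 are distinct squarefree integers > 1 with 37929 not a perfect square). To show equality we compute the minimal polynomial of γ. From γ = √141 + √269: γ^2 = 141 + 2√(37929) + 269 = 410 + 2√(37929), so γ^2 - 410 = 2√(37929); squaring, (γ^2 - 410)^2 = 4·37929, i.e. γ^4 - 820γ^2 + 168100 - 151716 = 0, i.e. γ^4 - 820γ^2 + 16384 = 0. So γ is a root of x^4 - 820x^2 + 16384. This polynomial is irreducible over Q: it has no rational root (each ±√141 ± √269 is irrational), and any factorization into two quadratics over Q would force √(37929) ∈ Q (pairing opposite roots) or √141, √269 ∈ Q (other pairings), all impossible. Hence [Q(γ):Q] = 4 = [Q(√141, √269):Q], so Q(γ) = Q(√141, √269).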